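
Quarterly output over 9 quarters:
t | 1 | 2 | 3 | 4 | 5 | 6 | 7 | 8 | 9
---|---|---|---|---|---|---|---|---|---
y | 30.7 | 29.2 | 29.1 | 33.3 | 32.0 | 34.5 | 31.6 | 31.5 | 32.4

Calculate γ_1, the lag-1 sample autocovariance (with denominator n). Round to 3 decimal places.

Mean ȳ = (30.7 + 29.2 + 29.1 + 33.3 + 32.0 + 34.5 + 31.6 + 31.5 + 32.4)/9 = 31.5889
Σ_{t=1}^{8}(y_t−ȳ)(y_{t+1}−ȳ) = 5.6699
γ_1 = 5.6699 / 9 = 0.630

0.630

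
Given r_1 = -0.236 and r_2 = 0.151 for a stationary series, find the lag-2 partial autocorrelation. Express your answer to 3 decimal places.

0.101

φ_{22} = (r_2 − r_1²) / (1 − r_1²)
r_1² = (-0.236)² = 0.055696
Numerator = 0.151 − 0.0557 = 0.0953; denominator = 1 − 0.0557 = 0.9443
φ_{22} = 0.0953 / 0.9443 = 0.101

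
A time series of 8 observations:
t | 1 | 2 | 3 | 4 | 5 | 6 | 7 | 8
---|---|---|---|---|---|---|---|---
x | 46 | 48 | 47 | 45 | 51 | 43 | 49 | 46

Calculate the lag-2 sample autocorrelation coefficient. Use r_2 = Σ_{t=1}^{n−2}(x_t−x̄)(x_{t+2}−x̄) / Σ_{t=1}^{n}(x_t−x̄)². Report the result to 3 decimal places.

0.413

Mean x̄ = (46 + 48 + 47 + 45 + 51 + 43 + 49 + 46)/8 = 46.8750
Deviations from mean: -0.8750, 1.1250, 0.1250, -1.8750, 4.1250, -3.8750, 2.1250, -0.8750
Numerator Σ_{t=1}^{6}(x_t−x̄)(x_{t+2}−x̄) = 17.7188
Denominator Σ(x_t−x̄)² = 42.8750
r_2 = 17.7188 / 42.8750 = 0.413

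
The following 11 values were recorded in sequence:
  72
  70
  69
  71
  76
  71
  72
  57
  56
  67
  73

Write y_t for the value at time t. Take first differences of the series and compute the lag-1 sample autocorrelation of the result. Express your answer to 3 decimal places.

First differences Δy: -2, -1, 2, 5, -5, 1, -15, -1, 11, 6
Mean of differences = 0.1000
Numerator Σ(Δy_t−Δȳ)(Δy_{t+1}−Δȳ) = 35.2900
Denominator Σ(Δy_t−Δȳ)² = 442.9000
r_1(Δy) = 35.2900 / 442.9000 = 0.080

0.080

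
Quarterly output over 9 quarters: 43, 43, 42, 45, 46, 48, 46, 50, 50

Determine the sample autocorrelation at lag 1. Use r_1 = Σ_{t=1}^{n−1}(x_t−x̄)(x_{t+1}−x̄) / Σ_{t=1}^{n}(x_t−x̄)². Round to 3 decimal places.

0.575

Mean x̄ = (43 + 43 + 42 + 45 + 46 + 48 + 46 + 50 + 50)/9 = 45.8889
Numerator Σ_{t=1}^{8}(x_t−x̄)(x_{t+1}−x̄) = 40.7654
Denominator Σ(x_t−x̄)² = 70.8889
r_1 = 40.7654 / 70.8889 = 0.575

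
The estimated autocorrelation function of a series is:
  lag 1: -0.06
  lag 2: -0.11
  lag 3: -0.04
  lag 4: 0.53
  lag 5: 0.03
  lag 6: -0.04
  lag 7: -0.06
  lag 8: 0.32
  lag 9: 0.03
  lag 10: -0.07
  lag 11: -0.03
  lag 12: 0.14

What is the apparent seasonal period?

The largest autocorrelation is r_4 = 0.53, with a weaker echo at lag 8 (0.32); the remaining lags stay at or below 0.14.
The dominant spike at lag 4 indicates a seasonal period of 4.

4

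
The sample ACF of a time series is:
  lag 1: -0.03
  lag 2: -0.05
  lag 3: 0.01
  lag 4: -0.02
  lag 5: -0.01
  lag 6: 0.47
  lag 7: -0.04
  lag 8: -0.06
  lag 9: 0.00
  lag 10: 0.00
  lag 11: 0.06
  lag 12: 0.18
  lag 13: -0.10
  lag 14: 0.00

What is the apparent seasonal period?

6

The largest autocorrelation is r_6 = 0.47, with a weaker echo at lag 12 (0.18); the remaining lags stay at or below 0.06.
The dominant spike at lag 6 indicates a seasonal period of 6.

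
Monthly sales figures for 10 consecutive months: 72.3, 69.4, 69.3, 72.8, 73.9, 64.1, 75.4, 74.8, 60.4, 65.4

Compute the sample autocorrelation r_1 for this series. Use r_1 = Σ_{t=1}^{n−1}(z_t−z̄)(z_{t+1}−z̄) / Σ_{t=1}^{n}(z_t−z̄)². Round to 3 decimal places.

-0.100

Mean z̄ = (72.3 + 69.4 + 69.3 + 72.8 + 73.9 + 64.1 + 75.4 + 74.8 + 60.4 + 65.4)/10 = 69.7800
Numerator Σ_{t=1}^{9}(z_t−z̄)(z_{t+1}−z̄) = -22.8964
Denominator Σ(z_t−z̄)² = 229.0360
r_1 = -22.8964 / 229.0360 = -0.100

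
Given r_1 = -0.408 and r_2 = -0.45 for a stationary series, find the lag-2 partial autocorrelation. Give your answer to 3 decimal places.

-0.740

φ_{22} = (r_2 − r_1²) / (1 − r_1²)
r_1² = (-0.408)² = 0.166464
Numerator = -0.45 − 0.1665 = -0.6165; denominator = 1 − 0.1665 = 0.8335
φ_{22} = -0.6165 / 0.8335 = -0.740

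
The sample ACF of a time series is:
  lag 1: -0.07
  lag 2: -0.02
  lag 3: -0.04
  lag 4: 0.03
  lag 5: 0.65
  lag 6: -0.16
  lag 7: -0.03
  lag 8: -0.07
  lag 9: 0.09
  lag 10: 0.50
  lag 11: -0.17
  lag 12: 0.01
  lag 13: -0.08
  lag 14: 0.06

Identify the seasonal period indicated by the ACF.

The largest autocorrelation is r_5 = 0.65, with a weaker echo at lag 10 (0.50); the remaining lags stay at or below 0.09.
The dominant spike at lag 5 indicates a seasonal period of 5.

5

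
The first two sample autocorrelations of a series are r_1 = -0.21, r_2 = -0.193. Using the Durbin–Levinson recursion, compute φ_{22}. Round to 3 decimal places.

-0.248

φ_{22} = (r_2 − r_1²) / (1 − r_1²)
r_1² = (-0.21)² = 0.0441
Numerator = -0.193 − 0.0441 = -0.2371; denominator = 1 − 0.0441 = 0.9559
φ_{22} = -0.2371 / 0.9559 = -0.248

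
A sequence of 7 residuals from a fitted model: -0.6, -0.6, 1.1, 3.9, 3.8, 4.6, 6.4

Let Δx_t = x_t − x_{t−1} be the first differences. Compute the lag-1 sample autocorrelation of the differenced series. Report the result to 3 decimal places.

-0.246

First differences Δx: 0.0, 1.7, 2.8, -0.1, 0.8, 1.8
Mean of differences = 1.1667
Numerator Σ(Δx_t−Δx̄)(Δx_{t+1}−Δx̄) = -1.5878
Denominator Σ(Δx_t−Δx̄)² = 6.4533
r_1(Δx) = -1.5878 / 6.4533 = -0.246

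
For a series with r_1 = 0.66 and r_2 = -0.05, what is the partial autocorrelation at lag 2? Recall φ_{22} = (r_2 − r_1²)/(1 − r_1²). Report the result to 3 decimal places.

-0.860

φ_{22} = (r_2 − r_1²) / (1 − r_1²)
r_1² = (0.66)² = 0.4356
Numerator = -0.05 − 0.4356 = -0.4856; denominator = 1 − 0.4356 = 0.5644
φ_{22} = -0.4856 / 0.5644 = -0.860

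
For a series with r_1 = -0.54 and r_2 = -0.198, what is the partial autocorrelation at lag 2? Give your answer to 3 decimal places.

φ_{22} = (r_2 − r_1²) / (1 − r_1²)
r_1² = (-0.54)² = 0.2916
Numerator = -0.198 − 0.2916 = -0.4896; denominator = 1 − 0.2916 = 0.7084
φ_{22} = -0.4896 / 0.7084 = -0.691

-0.691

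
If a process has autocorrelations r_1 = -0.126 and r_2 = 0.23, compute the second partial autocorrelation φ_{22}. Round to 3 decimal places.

0.218

φ_{22} = (r_2 − r_1²) / (1 − r_1²)
r_1² = (-0.126)² = 0.015876
Numerator = 0.23 − 0.0159 = 0.2141; denominator = 1 − 0.0159 = 0.9841
φ_{22} = 0.2141 / 0.9841 = 0.218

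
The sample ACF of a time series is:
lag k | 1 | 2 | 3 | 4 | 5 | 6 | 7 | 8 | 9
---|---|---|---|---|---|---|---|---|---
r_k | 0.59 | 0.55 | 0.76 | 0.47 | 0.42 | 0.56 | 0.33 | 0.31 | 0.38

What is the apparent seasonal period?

The largest autocorrelation is r_3 = 0.76; the remaining lags stay at or below 0.59. The elevated value at lag 1 (0.59), dropping to 0.55 at lag 2, reflects decaying short-term dependence rather than seasonality.
The dominant spike at lag 3 indicates a seasonal period of 3.

3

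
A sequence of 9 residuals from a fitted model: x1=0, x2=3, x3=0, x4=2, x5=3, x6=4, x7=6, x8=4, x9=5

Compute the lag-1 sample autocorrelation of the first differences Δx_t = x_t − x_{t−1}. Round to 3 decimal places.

-0.570

First differences Δx: 3, -3, 2, 1, 1, 2, -2, 1
Mean of differences = 0.6250
Numerator Σ(Δx_t−Δx̄)(Δx_{t+1}−Δx̄) = -17.0156
Denominator Σ(Δx_t−Δx̄)² = 29.8750
r_1(Δx) = -17.0156 / 29.8750 = -0.570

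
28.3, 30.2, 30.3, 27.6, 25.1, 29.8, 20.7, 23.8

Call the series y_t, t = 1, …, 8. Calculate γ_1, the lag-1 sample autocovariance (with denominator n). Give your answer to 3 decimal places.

Mean ȳ = (28.3 + 30.2 + 30.3 + 27.6 + 25.1 + 29.8 + 20.7 + 23.8)/8 = 26.9750
Deviations: 1.3250, 3.2250, 3.3250, 0.6250, -1.8750, 2.8250, -6.2750, -3.1750
Σ_{t=1}^{7}(y_t−ȳ)(y_{t+1}−ȳ) = 12.8019
γ_1 = 12.8019 / 8 = 1.600

1.600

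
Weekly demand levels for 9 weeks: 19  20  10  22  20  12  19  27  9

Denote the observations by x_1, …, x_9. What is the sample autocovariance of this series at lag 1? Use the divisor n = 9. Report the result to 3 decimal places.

-14.047

Mean x̄ = (19 + 20 + 10 + 22 + 20 + 12 + 19 + 27 + 9)/9 = 17.5556
Σ_{t=1}^{8}(x_t−x̄)(x_{t+1}−x̄) = -126.4198
γ_1 = -126.4198 / 9 = -14.047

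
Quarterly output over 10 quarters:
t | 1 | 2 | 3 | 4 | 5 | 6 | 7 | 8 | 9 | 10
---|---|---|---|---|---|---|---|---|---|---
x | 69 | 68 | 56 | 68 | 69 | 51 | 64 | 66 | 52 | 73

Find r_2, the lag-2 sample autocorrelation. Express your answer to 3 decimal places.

-0.237

Mean x̄ = (69 + 68 + 56 + 68 + 69 + 51 + 64 + 66 + 52 + 73)/10 = 63.6000
Numerator Σ_{t=1}^{8}(x_t−x̄)(x_{t+2}−x̄) = -128.3200
Denominator Σ(x_t−x̄)² = 542.4000
r_2 = -128.3200 / 542.4000 = -0.237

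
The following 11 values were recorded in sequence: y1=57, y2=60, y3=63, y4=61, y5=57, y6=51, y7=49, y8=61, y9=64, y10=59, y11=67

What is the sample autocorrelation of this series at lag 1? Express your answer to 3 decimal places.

Mean ȳ = (57 + 60 + 63 + 61 + 57 + 51 + 49 + 61 + 64 + 59 + 67)/11 = 59.0000
Numerator Σ_{t=1}^{10}(y_t−ȳ)(y_{t+1}−ȳ) = 92.0000
Denominator Σ(y_t−ȳ)² = 286.0000
r_1 = 92.0000 / 286.0000 = 0.322

0.322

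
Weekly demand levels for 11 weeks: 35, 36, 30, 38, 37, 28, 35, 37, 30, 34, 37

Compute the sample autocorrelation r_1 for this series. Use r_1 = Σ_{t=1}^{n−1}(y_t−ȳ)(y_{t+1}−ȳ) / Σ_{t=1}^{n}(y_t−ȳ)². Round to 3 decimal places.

Mean ȳ = (35 + 36 + 30 + 38 + 37 + 28 + 35 + 37 + 30 + 34 + 37)/11 = 34.2727
Numerator Σ_{t=1}^{10}(y_t−ȳ)(y_{t+1}−ȳ) = -42.8017
Denominator Σ(y_t−ȳ)² = 116.1818
r_1 = -42.8017 / 116.1818 = -0.368

-0.368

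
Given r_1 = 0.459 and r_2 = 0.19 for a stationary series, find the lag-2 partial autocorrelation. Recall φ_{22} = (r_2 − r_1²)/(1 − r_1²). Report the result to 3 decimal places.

-0.026

φ_{22} = (r_2 − r_1²) / (1 − r_1²)
r_1² = (0.459)² = 0.210681
Numerator = 0.19 − 0.2107 = -0.0207; denominator = 1 − 0.2107 = 0.7893
φ_{22} = -0.0207 / 0.7893 = -0.026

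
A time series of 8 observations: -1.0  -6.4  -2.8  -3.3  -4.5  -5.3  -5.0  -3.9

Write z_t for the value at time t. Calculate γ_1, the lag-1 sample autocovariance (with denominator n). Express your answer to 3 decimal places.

Mean z̄ = (-1.0 − 6.4 − 2.8 − 3.3 − 4.5 − 5.3 − 5.0 − 3.9)/8 = -4.0250
Deviations: 3.0250, -2.3750, 1.2250, 0.7250, -0.4750, -1.2750, -0.9750, 0.1250
Σ_{t=1}^{7}(z_t−z̄)(z_{t+1}−z̄) = -7.8231
γ_1 = -7.8231 / 8 = -0.978

-0.978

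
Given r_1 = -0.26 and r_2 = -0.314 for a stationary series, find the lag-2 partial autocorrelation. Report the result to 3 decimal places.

φ_{22} = (r_2 − r_1²) / (1 − r_1²)
r_1² = (-0.26)² = 0.0676
Numerator = -0.314 − 0.0676 = -0.3816; denominator = 1 − 0.0676 = 0.9324
φ_{22} = -0.3816 / 0.9324 = -0.409

-0.409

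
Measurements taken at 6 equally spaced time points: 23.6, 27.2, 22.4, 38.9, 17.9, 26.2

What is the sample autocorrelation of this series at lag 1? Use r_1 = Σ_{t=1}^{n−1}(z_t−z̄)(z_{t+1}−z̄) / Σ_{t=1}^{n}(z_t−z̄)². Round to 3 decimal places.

Mean z̄ = (23.6 + 27.2 + 22.4 + 38.9 + 17.9 + 26.2)/6 = 26.0333
Σ(z_t−z̄)(z_{t+1}−z̄) = (-2.8389) + (-4.2389) + (-46.7489) + (-104.6489) + (-1.3556) = -159.8311
Denominator Σ(z_t−z̄)² = 252.2133
r_1 = -159.8311 / 252.2133 = -0.634

-0.634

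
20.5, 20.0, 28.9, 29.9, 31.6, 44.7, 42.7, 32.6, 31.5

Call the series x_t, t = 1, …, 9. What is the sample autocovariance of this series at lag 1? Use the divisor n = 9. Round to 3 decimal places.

35.897

Mean x̄ = (20.5 + 20.0 + 28.9 + 29.9 + 31.6 + 44.7 + 42.7 + 32.6 + 31.5)/9 = 31.3778
Σ_{t=1}^{8}(x_t−x̄)(x_{t+1}−x̄) = 323.0751
γ_1 = 323.0751 / 9 = 35.897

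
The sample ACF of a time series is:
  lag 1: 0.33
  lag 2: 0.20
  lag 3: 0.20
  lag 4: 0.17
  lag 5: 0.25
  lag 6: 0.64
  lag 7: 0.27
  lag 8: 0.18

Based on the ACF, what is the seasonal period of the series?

The largest autocorrelation is r_6 = 0.64; the remaining lags stay at or below 0.33. The elevated value at lag 1 (0.33), dropping to 0.20 at lag 2, reflects decaying short-term dependence rather than seasonality.
The dominant spike at lag 6 indicates a seasonal period of 6.

6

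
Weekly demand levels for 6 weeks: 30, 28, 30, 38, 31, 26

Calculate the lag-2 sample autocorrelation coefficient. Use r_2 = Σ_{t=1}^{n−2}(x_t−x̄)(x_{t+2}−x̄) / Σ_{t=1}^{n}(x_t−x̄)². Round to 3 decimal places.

-0.629

Mean x̄ = (30 + 28 + 30 + 38 + 31 + 26)/6 = 30.5000
Deviations from mean: -0.5000, -2.5000, -0.5000, 7.5000, 0.5000, -4.5000
Σ(x_t−x̄)(x_{t+2}−x̄) = (0.2500) + (-18.7500) + (-0.2500) + (-33.7500) = -52.5000
Denominator Σ(x_t−x̄)² = 83.5000
r_2 = -52.5000 / 83.5000 = -0.629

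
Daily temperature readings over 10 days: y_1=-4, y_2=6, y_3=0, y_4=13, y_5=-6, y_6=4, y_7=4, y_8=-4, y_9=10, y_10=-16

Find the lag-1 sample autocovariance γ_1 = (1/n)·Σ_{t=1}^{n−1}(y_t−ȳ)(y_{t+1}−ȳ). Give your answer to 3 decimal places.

-34.539

Mean ȳ = (-4 + 6 + 0 + 13 − 6 + 4 + 4 − 4 + 10 − 16)/10 = 0.7000
Σ_{t=1}^{9}(y_t−ȳ)(y_{t+1}−ȳ) = -345.3900
γ_1 = -345.3900 / 10 = -34.539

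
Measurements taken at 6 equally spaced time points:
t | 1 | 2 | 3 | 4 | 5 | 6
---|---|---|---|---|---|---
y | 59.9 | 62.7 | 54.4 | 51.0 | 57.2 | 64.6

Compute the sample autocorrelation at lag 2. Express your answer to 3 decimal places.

Mean ȳ = (59.9 + 62.7 + 54.4 + 51.0 + 57.2 + 64.6)/6 = 58.3000
Numerator Σ_{t=1}^{4}(y_t−ȳ)(y_{t+2}−ȳ) = -80.0600
Denominator Σ(y_t−ȳ)² = 131.3200
r_2 = -80.0600 / 131.3200 = -0.610

-0.610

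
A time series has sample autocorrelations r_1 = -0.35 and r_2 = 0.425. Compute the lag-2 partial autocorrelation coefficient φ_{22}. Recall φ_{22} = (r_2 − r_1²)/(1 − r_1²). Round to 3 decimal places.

φ_{22} = (r_2 − r_1²) / (1 − r_1²)
r_1² = (-0.35)² = 0.1225
Numerator = 0.425 − 0.1225 = 0.3025; denominator = 1 − 0.1225 = 0.8775
φ_{22} = 0.3025 / 0.8775 = 0.345

0.345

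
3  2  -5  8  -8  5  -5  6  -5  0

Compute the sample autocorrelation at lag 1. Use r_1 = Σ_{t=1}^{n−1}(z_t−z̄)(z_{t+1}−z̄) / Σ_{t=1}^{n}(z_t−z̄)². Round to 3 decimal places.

-0.841

Mean z̄ = (3 + 2 − 5 + 8 − 8 + 5 − 5 + 6 − 5 + 0)/10 = 0.1000
Numerator Σ_{t=1}^{9}(z_t−z̄)(z_{t+1}−z̄) = -232.8100
Denominator Σ(z_t−z̄)² = 276.9000
r_1 = -232.8100 / 276.9000 = -0.841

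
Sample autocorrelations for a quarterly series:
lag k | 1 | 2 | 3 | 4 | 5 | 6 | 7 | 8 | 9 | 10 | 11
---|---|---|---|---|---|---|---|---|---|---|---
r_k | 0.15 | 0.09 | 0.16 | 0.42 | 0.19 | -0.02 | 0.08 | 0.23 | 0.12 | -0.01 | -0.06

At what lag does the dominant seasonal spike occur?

The largest autocorrelation is r_4 = 0.42, with a weaker echo at lag 8 (0.23); the remaining lags stay at or below 0.19.
The dominant spike at lag 4 indicates a seasonal period of 4.

4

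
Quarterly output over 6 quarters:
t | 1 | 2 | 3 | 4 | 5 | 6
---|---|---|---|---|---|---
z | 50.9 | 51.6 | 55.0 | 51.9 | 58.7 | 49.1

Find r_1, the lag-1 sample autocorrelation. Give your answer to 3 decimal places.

Mean z̄ = (50.9 + 51.6 + 55.0 + 51.9 + 58.7 + 49.1)/6 = 52.8667
Deviations from mean: -1.9667, -1.2667, 2.1333, -0.9667, 5.8333, -3.7667
Numerator Σ_{t=1}^{5}(z_t−z̄)(z_{t+1}−z̄) = -29.8844
Denominator Σ(z_t−z̄)² = 59.1733
r_1 = -29.8844 / 59.1733 = -0.505

-0.505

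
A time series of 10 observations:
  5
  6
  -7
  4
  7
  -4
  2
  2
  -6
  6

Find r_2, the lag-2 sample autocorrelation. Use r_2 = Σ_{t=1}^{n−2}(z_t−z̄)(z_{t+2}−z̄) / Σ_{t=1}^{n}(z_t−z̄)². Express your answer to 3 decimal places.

-0.324

Mean z̄ = (5 + 6 − 7 + 4 + 7 − 4 + 2 + 2 − 6 + 6)/10 = 1.5000
Numerator Σ_{t=1}^{8}(z_t−z̄)(z_{t+2}−z̄) = -80.5000
Denominator Σ(z_t−z̄)² = 248.5000
r_2 = -80.5000 / 248.5000 = -0.324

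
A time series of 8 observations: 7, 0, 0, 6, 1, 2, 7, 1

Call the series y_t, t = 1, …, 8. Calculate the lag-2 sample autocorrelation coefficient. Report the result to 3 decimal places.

-0.353

Mean ȳ = (7 + 0 + 0 + 6 + 1 + 2 + 7 + 1)/8 = 3.0000
Deviations from mean: 4.0000, -3.0000, -3.0000, 3.0000, -2.0000, -1.0000, 4.0000, -2.0000
Σ(y_t−ȳ)(y_{t+2}−ȳ) = (-12.0000) + (-9.0000) + (6.0000) + (-3.0000) + (-8.0000) + (2.0000) = -24.0000
Denominator Σ(y_t−ȳ)² = 68.0000
r_2 = -24.0000 / 68.0000 = -0.353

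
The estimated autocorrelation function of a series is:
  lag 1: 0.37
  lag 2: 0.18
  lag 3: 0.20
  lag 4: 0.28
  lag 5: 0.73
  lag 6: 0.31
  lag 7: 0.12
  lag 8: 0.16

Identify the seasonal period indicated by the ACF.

5

The largest autocorrelation is r_5 = 0.73; the remaining lags stay at or below 0.37. The elevated value at lag 1 (0.37), dropping to 0.18 at lag 2, reflects decaying short-term dependence rather than seasonality.
The dominant spike at lag 5 indicates a seasonal period of 5.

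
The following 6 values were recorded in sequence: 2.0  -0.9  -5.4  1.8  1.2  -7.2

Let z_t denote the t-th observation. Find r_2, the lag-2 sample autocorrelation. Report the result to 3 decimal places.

-0.522

Mean z̄ = (2.0 − 0.9 − 5.4 + 1.8 + 1.2 − 7.2)/6 = -1.4167
Deviations from mean: 3.4167, 0.5167, -3.9833, 3.2167, 2.6167, -5.7833
Σ(z_t−z̄)(z_{t+2}−z̄) = (-13.6097) + (1.6619) + (-10.4231) + (-18.6031) = -40.9739
Denominator Σ(z_t−z̄)² = 78.4483
r_2 = -40.9739 / 78.4483 = -0.522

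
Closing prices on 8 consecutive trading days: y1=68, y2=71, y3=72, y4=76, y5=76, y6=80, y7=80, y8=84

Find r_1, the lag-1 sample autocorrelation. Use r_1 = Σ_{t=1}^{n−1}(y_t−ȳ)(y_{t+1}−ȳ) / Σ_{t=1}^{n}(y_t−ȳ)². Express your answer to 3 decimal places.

Mean ȳ = (68 + 71 + 72 + 76 + 76 + 80 + 80 + 84)/8 = 75.8750
Σ(y_t−ȳ)(y_{t+1}−ȳ) = (38.3906) + (18.8906) + (-0.4844) + (0.0156) + (0.5156) + (17.0156) + (33.5156) = 107.8594
Denominator Σ(y_t−ȳ)² = 200.8750
r_1 = 107.8594 / 200.8750 = 0.537

0.537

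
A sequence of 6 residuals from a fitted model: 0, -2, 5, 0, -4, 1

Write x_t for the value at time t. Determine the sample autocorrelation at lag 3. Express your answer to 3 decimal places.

Mean x̄ = (0 − 2 + 5 + 0 − 4 + 1)/6 = 0.0000
Deviations from mean: 0.0000, -2.0000, 5.0000, 0.0000, -4.0000, 1.0000
Σ(x_t−x̄)(x_{t+3}−x̄) = (0.0000) + (8.0000) + (5.0000) = 13.0000
Denominator Σ(x_t−x̄)² = 46.0000
r_3 = 13.0000 / 46.0000 = 0.283

0.283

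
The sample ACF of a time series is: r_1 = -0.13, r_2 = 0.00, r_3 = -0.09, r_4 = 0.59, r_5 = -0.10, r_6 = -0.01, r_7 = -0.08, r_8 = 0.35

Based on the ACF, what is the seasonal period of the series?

The largest autocorrelation is r_4 = 0.59, with a weaker echo at lag 8 (0.35); the remaining lags stay at or below 0.00.
The dominant spike at lag 4 indicates a seasonal period of 4.

4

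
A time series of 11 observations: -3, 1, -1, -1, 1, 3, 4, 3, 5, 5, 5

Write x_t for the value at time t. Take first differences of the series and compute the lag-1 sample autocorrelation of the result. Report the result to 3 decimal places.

-0.320

First differences Δx: 4, -2, 0, 2, 2, 1, -1, 2, 0, 0
Mean of differences = 0.8000
Numerator Σ(Δx_t−Δx̄)(Δx_{t+1}−Δx̄) = -8.8400
Denominator Σ(Δx_t−Δx̄)² = 27.6000
r_1(Δx) = -8.8400 / 27.6000 = -0.320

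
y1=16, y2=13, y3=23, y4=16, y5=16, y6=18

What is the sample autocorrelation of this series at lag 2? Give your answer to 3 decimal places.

-0.161

Mean ȳ = (16 + 13 + 23 + 16 + 16 + 18)/6 = 17.0000
Σ(y_t−ȳ)(y_{t+2}−ȳ) = (-6.0000) + (4.0000) + (-6.0000) + (-1.0000) = -9.0000
Denominator Σ(y_t−ȳ)² = 56.0000
r_2 = -9.0000 / 56.0000 = -0.161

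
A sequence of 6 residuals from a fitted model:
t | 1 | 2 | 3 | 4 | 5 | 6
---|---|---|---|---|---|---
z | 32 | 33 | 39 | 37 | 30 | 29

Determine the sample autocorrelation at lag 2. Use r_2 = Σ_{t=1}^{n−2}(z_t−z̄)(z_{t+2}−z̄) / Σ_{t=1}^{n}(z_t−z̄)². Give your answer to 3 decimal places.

-0.563

Mean z̄ = (32 + 33 + 39 + 37 + 30 + 29)/6 = 33.3333
Numerator Σ_{t=1}^{4}(z_t−z̄)(z_{t+2}−z̄) = -43.5556
Denominator Σ(z_t−z̄)² = 77.3333
r_2 = -43.5556 / 77.3333 = -0.563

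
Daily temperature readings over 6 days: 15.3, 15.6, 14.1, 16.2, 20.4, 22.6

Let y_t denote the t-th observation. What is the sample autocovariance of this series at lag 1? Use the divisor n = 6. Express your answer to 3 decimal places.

Mean ȳ = (15.3 + 15.6 + 14.1 + 16.2 + 20.4 + 22.6)/6 = 17.3667
Deviations: -2.0667, -1.7667, -3.2667, -1.1667, 3.0333, 5.2333
Σ_{t=1}^{5}(y_t−ȳ)(y_{t+1}−ȳ) = 25.5689
γ_1 = 25.5689 / 6 = 4.261

4.261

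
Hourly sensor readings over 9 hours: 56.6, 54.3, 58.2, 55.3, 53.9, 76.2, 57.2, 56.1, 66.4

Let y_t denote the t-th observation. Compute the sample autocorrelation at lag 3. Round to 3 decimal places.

0.383

Mean ȳ = (56.6 + 54.3 + 58.2 + 55.3 + 53.9 + 76.2 + 57.2 + 56.1 + 66.4)/9 = 59.3556
Σ(y_t−ȳ)(y_{t+3}−ȳ) = (11.1753) + (27.5809) + (-19.4647) + (8.7420) + (17.7609) + (118.6598) = 164.4541
Denominator Σ(y_t−ȳ)² = 429.3022
r_3 = 164.4541 / 429.3022 = 0.383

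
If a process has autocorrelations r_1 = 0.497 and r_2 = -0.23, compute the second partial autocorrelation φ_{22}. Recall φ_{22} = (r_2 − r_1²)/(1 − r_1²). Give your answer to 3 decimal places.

-0.633

φ_{22} = (r_2 − r_1²) / (1 − r_1²)
r_1² = (0.497)² = 0.247009
Numerator = -0.23 − 0.2470 = -0.4770; denominator = 1 − 0.2470 = 0.7530
φ_{22} = -0.4770 / 0.7530 = -0.633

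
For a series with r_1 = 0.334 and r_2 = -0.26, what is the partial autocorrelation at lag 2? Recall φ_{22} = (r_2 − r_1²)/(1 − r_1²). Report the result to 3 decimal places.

φ_{22} = (r_2 − r_1²) / (1 − r_1²)
r_1² = (0.334)² = 0.111556
Numerator = -0.26 − 0.1116 = -0.3716; denominator = 1 − 0.1116 = 0.8884
φ_{22} = -0.3716 / 0.8884 = -0.418

-0.418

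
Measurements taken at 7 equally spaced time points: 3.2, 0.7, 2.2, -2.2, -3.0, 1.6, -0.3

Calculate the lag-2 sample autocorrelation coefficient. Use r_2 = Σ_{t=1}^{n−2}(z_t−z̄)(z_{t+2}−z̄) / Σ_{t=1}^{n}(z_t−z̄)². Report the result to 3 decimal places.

Mean z̄ = (3.2 + 0.7 + 2.2 − 2.2 − 3.0 + 1.6 − 0.3)/7 = 0.3143
Σ(z_t−z̄)(z_{t+2}−z̄) = (5.4416) + (-0.9698) + (-6.2498) + (-3.2327) + (2.0359) = -2.9747
Denominator Σ(z_t−z̄)² = 31.3686
r_2 = -2.9747 / 31.3686 = -0.095

-0.095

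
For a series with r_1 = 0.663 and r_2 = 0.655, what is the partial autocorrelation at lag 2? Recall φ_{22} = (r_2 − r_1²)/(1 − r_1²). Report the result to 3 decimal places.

0.384

φ_{22} = (r_2 − r_1²) / (1 − r_1²)
r_1² = (0.663)² = 0.439569
Numerator = 0.655 − 0.4396 = 0.2154; denominator = 1 − 0.4396 = 0.5604
φ_{22} = 0.2154 / 0.5604 = 0.384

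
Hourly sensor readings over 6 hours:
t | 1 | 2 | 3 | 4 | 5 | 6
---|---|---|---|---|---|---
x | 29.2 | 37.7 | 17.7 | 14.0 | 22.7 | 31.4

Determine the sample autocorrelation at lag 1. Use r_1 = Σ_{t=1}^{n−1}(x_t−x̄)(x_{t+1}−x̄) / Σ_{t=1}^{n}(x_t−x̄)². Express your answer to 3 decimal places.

Mean x̄ = (29.2 + 37.7 + 17.7 + 14.0 + 22.7 + 31.4)/6 = 25.4500
Deviations from mean: 3.7500, 12.2500, -7.7500, -11.4500, -2.7500, 5.9500
Σ(x_t−x̄)(x_{t+1}−x̄) = (45.9375) + (-94.9375) + (88.7375) + (31.4875) + (-16.3625) = 54.8625
Denominator Σ(x_t−x̄)² = 398.2550
r_1 = 54.8625 / 398.2550 = 0.138

0.138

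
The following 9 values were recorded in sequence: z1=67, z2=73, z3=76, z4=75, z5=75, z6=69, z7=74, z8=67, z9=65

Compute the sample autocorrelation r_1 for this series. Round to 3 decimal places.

Mean z̄ = (67 + 73 + 76 + 75 + 75 + 69 + 74 + 67 + 65)/9 = 71.2222
Numerator Σ_{t=1}^{8}(z_t−z̄)(z_{t+1}−z̄) = 33.2840
Denominator Σ(z_t−z̄)² = 141.5556
r_1 = 33.2840 / 141.5556 = 0.235

0.235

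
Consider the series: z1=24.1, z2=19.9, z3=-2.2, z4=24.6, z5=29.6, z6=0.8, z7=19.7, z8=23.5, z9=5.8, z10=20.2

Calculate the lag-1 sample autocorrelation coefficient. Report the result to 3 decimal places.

-0.395

Mean z̄ = (24.1 + 19.9 − 2.2 + 24.6 + 29.6 + 0.8 + 19.7 + 23.5 + 5.8 + 20.2)/10 = 16.6000
Numerator Σ_{t=1}^{9}(z_t−z̄)(z_{t+1}−z̄) = -430.0800
Denominator Σ(z_t−z̄)² = 1090.0400
r_1 = -430.0800 / 1090.0400 = -0.395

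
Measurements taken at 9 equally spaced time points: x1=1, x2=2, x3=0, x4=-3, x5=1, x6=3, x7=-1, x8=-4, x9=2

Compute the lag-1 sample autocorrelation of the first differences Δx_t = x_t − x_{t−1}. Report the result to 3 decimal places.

-0.140

First differences Δx: 1, -2, -3, 4, 2, -4, -3, 6
Mean of differences = 0.1250
Numerator Σ(Δx_t−Δx̄)(Δx_{t+1}−Δx̄) = -13.2656
Denominator Σ(Δx_t−Δx̄)² = 94.8750
r_1(Δx) = -13.2656 / 94.8750 = -0.140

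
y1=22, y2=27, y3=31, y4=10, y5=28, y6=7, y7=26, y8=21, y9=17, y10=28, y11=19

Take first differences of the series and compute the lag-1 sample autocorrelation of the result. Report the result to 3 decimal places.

First differences Δy: 5, 4, -21, 18, -21, 19, -5, -4, 11, -9
Mean of differences = -0.3000
Numerator Σ(Δy_t−Δȳ)(Δy_{t+1}−Δȳ) = -1436.7900
Denominator Σ(Δy_t−Δȳ)² = 1850.1000
r_1(Δy) = -1436.7900 / 1850.1000 = -0.777

-0.777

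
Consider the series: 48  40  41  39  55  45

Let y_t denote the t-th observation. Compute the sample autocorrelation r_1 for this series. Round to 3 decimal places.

-0.177

Mean ȳ = (48 + 40 + 41 + 39 + 55 + 45)/6 = 44.6667
Σ(y_t−ȳ)(y_{t+1}−ȳ) = (-15.5556) + (17.1111) + (20.7778) + (-58.5556) + (3.4444) = -32.7778
Denominator Σ(y_t−ȳ)² = 185.3333
r_1 = -32.7778 / 185.3333 = -0.177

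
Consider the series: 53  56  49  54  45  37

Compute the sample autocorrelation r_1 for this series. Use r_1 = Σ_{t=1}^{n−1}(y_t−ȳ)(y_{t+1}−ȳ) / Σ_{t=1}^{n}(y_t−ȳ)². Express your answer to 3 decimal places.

Mean ȳ = (53 + 56 + 49 + 54 + 45 + 37)/6 = 49.0000
Deviations from mean: 4.0000, 7.0000, 0.0000, 5.0000, -4.0000, -12.0000
Σ(y_t−ȳ)(y_{t+1}−ȳ) = (28.0000) + (0.0000) + (0.0000) + (-20.0000) + (48.0000) = 56.0000
Denominator Σ(y_t−ȳ)² = 250.0000
r_1 = 56.0000 / 250.0000 = 0.224

0.224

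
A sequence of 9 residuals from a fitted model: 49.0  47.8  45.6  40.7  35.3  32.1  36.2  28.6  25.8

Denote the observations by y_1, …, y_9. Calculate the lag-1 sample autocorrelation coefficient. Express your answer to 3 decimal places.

Mean ȳ = (49.0 + 47.8 + 45.6 + 40.7 + 35.3 + 32.1 + 36.2 + 28.6 + 25.8)/9 = 37.9000
Numerator Σ_{t=1}^{8}(y_t−ȳ)(y_{t+1}−ȳ) = 353.6800
Denominator Σ(y_t−ȳ)² = 564.5400
r_1 = 353.6800 / 564.5400 = 0.626

0.626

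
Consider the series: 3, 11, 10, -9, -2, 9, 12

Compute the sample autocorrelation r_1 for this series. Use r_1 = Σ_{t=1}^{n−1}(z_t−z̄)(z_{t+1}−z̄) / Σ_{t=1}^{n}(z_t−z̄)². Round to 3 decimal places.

0.120

Mean z̄ = (3 + 11 + 10 − 9 − 2 + 9 + 12)/7 = 4.8571
Deviations from mean: -1.8571, 6.1429, 5.1429, -13.8571, -6.8571, 4.1429, 7.1429
Σ(z_t−z̄)(z_{t+1}−z̄) = (-11.4082) + (31.5918) + (-71.2653) + (95.0204) + (-28.4082) + (29.5918) = 45.1224
Denominator Σ(z_t−z̄)² = 374.8571
r_1 = 45.1224 / 374.8571 = 0.120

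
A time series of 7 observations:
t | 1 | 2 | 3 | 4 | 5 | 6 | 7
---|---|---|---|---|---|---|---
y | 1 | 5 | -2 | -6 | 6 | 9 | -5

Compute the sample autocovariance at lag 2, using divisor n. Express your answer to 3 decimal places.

Mean ȳ = (1 + 5 − 2 − 6 + 6 + 9 − 5)/7 = 1.1429
Deviations: -0.1429, 3.8571, -3.1429, -7.1429, 4.8571, 7.8571, -6.1429
Σ_{t=1}^{5}(y_t−ȳ)(y_{t+2}−ȳ) = -128.3265
γ_2 = -128.3265 / 7 = -18.332

-18.332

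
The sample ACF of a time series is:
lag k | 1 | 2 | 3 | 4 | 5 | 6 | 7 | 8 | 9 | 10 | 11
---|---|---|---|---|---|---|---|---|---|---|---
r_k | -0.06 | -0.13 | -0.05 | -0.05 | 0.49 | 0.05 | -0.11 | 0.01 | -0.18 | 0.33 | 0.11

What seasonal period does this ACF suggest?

5

The largest autocorrelation is r_5 = 0.49, with a weaker echo at lag 10 (0.33); the remaining lags stay at or below 0.11.
The dominant spike at lag 5 indicates a seasonal period of 5.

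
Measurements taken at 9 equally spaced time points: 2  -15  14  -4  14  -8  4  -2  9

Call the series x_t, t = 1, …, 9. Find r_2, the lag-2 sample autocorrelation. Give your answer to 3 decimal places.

Mean x̄ = (2 − 15 + 14 − 4 + 14 − 8 + 4 − 2 + 9)/9 = 1.5556
Numerator Σ_{t=1}^{7}(x_t−x̄)(x_{t+2}−x̄) = 388.0494
Denominator Σ(x_t−x̄)² = 780.2222
r_2 = 388.0494 / 780.2222 = 0.497

0.497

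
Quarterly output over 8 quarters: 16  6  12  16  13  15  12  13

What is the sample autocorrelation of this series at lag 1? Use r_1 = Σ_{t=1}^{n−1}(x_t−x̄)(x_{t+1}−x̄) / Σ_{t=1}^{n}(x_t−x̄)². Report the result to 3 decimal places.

Mean x̄ = (16 + 6 + 12 + 16 + 13 + 15 + 12 + 13)/8 = 12.8750
Deviations from mean: 3.1250, -6.8750, -0.8750, 3.1250, 0.1250, 2.1250, -0.8750, 0.1250
Σ(x_t−x̄)(x_{t+1}−x̄) = (-21.4844) + (6.0156) + (-2.7344) + (0.3906) + (0.2656) + (-1.8594) + (-0.1094) = -19.5156
Denominator Σ(x_t−x̄)² = 72.8750
r_1 = -19.5156 / 72.8750 = -0.268

-0.268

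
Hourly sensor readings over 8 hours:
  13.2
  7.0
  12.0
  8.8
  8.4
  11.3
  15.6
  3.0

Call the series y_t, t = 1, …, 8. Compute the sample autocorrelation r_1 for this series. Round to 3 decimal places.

Mean ȳ = (13.2 + 7.0 + 12.0 + 8.8 + 8.4 + 11.3 + 15.6 + 3.0)/8 = 9.9125
Deviations from mean: 3.2875, -2.9125, 2.0875, -1.1125, -1.5125, 1.3875, 5.6875, -6.9125
Σ(y_t−ȳ)(y_{t+1}−ȳ) = (-9.5748) + (-6.0798) + (-2.3223) + (1.6827) + (-2.0986) + (7.8914) + (-39.3148) = -49.8164
Denominator Σ(y_t−ȳ)² = 109.2288
r_1 = -49.8164 / 109.2288 = -0.456

-0.456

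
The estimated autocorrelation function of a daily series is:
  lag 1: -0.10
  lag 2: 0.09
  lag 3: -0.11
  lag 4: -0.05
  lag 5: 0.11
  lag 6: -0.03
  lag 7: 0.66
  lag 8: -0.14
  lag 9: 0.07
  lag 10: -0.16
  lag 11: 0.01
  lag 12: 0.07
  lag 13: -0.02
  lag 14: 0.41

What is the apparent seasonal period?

7

The largest autocorrelation is r_7 = 0.66, with a weaker echo at lag 14 (0.41); the remaining lags stay at or below 0.11.
The dominant spike at lag 7 indicates a seasonal period of 7.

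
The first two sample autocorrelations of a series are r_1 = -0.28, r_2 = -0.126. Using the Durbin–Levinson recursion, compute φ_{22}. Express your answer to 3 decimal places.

φ_{22} = (r_2 − r_1²) / (1 − r_1²)
r_1² = (-0.28)² = 0.0784
Numerator = -0.126 − 0.0784 = -0.2044; denominator = 1 − 0.0784 = 0.9216
φ_{22} = -0.2044 / 0.9216 = -0.222

-0.222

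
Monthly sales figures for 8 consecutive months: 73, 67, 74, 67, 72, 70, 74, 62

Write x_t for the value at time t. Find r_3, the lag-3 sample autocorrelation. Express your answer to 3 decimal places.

-0.340

Mean x̄ = (73 + 67 + 74 + 67 + 72 + 70 + 74 + 62)/8 = 69.8750
Deviations from mean: 3.1250, -2.8750, 4.1250, -2.8750, 2.1250, 0.1250, 4.1250, -7.8750
Σ(x_t−x̄)(x_{t+3}−x̄) = (-8.9844) + (-6.1094) + (0.5156) + (-11.8594) + (-16.7344) = -43.1719
Denominator Σ(x_t−x̄)² = 126.8750
r_3 = -43.1719 / 126.8750 = -0.340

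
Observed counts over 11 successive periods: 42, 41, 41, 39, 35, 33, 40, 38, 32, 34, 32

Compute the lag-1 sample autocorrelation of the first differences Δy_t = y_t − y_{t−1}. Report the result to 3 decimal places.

-0.214

First differences Δy: -1, 0, -2, -4, -2, 7, -2, -6, 2, -2
Mean of differences = -1.0000
Numerator Σ(Δy_t−Δȳ)(Δy_{t+1}−Δȳ) = -24.0000
Denominator Σ(Δy_t−Δȳ)² = 112.0000
r_1(Δy) = -24.0000 / 112.0000 = -0.214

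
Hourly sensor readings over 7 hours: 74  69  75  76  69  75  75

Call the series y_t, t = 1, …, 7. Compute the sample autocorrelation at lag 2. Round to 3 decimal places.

Mean ȳ = (74 + 69 + 75 + 76 + 69 + 75 + 75)/7 = 73.2857
Deviations from mean: 0.7143, -4.2857, 1.7143, 2.7143, -4.2857, 1.7143, 1.7143
Numerator Σ_{t=1}^{5}(y_t−ȳ)(y_{t+2}−ȳ) = -20.4490
Denominator Σ(y_t−ȳ)² = 53.4286
r_2 = -20.4490 / 53.4286 = -0.383

-0.383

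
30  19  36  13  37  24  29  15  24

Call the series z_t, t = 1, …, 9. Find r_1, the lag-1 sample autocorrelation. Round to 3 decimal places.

-0.711

Mean z̄ = (30 + 19 + 36 + 13 + 37 + 24 + 29 + 15 + 24)/9 = 25.2222
Numerator Σ_{t=1}^{8}(z_t−z̄)(z_{t+1}−z̄) = -417.6049
Denominator Σ(z_t−z̄)² = 587.5556
r_1 = -417.6049 / 587.5556 = -0.711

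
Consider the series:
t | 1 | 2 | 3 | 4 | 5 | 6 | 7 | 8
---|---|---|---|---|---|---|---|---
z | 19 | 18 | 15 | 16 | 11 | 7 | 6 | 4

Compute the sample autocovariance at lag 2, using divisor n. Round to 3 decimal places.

8.500

Mean z̄ = (19 + 18 + 15 + 16 + 11 + 7 + 6 + 4)/8 = 12.0000
Deviations: 7.0000, 6.0000, 3.0000, 4.0000, -1.0000, -5.0000, -6.0000, -8.0000
Σ_{t=1}^{6}(z_t−z̄)(z_{t+2}−z̄) = 68.0000
γ_2 = 68.0000 / 8 = 8.500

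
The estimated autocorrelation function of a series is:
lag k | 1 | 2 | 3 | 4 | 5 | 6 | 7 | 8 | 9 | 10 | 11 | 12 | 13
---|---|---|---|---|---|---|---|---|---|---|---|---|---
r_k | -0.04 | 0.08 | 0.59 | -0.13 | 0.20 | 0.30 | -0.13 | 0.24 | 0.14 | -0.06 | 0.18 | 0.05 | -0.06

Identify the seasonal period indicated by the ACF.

3

The largest autocorrelation is r_3 = 0.59, with a weaker echo at lag 6 (0.30); the remaining lags stay at or below 0.24.
The dominant spike at lag 3 indicates a seasonal period of 3.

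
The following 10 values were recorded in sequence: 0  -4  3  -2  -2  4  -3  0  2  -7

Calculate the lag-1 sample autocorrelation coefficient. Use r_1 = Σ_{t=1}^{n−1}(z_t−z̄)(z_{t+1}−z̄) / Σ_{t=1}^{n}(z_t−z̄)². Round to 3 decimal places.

-0.492

Mean z̄ = (0 − 4 + 3 − 2 − 2 + 4 − 3 + 0 + 2 − 7)/10 = -0.9000
Numerator Σ_{t=1}^{9}(z_t−z̄)(z_{t+1}−z̄) = -50.6100
Denominator Σ(z_t−z̄)² = 102.9000
r_1 = -50.6100 / 102.9000 = -0.492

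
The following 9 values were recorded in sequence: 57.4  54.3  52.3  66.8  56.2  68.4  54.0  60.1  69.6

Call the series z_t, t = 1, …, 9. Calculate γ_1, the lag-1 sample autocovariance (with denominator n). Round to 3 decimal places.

Mean z̄ = (57.4 + 54.3 + 52.3 + 66.8 + 56.2 + 68.4 + 54.0 + 60.1 + 69.6)/9 = 59.9000
Σ_{t=1}^{8}(z_t−z̄)(z_{t+1}−z̄) = -102.2500
γ_1 = -102.2500 / 9 = -11.361

-11.361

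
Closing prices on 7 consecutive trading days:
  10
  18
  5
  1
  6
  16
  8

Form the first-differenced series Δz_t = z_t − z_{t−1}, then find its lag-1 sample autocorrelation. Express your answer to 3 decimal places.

First differences Δz: 8, -13, -4, 5, 10, -8
Mean of differences = -0.3333
Numerator Σ(Δz_t−Δz̄)(Δz_{t+1}−Δz̄) = -102.7778
Denominator Σ(Δz_t−Δz̄)² = 437.3333
r_1(Δz) = -102.7778 / 437.3333 = -0.235

-0.235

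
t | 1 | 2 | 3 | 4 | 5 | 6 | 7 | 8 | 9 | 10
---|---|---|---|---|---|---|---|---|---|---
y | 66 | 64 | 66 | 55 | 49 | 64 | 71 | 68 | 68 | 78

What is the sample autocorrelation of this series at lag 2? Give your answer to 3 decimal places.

Mean ȳ = (66 + 64 + 66 + 55 + 49 + 64 + 71 + 68 + 68 + 78)/10 = 64.9000
Numerator Σ_{t=1}^{8}(y_t−ȳ)(y_{t+2}−ȳ) = -38.7200
Denominator Σ(y_t−ȳ)² = 582.9000
r_2 = -38.7200 / 582.9000 = -0.066

-0.066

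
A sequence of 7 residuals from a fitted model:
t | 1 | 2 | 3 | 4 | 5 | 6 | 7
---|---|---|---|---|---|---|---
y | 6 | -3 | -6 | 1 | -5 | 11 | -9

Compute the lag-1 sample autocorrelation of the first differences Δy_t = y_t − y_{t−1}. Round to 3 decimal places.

First differences Δy: -9, -3, 7, -6, 16, -20
Mean of differences = -2.5000
Numerator Σ(Δy_t−Δȳ)(Δy_{t+1}−Δȳ) = -423.2500
Denominator Σ(Δy_t−Δȳ)² = 793.5000
r_1(Δy) = -423.2500 / 793.5000 = -0.533

-0.533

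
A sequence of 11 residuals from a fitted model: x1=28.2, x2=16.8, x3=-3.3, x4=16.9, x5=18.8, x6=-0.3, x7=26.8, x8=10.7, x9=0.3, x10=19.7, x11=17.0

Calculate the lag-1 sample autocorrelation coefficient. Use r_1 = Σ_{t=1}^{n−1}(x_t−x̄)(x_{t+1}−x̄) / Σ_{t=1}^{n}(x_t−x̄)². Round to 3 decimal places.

-0.313

Mean x̄ = (28.2 + 16.8 − 3.3 + 16.9 + 18.8 − 0.3 + 26.8 + 10.7 + 0.3 + 19.7 + 17.0)/11 = 13.7818
Numerator Σ_{t=1}^{10}(x_t−x̄)(x_{t+1}−x̄) = -358.9540
Denominator Σ(x_t−x̄)² = 1148.0964
r_1 = -358.9540 / 1148.0964 = -0.313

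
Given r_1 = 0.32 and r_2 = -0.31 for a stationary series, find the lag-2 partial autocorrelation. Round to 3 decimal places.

φ_{22} = (r_2 − r_1²) / (1 − r_1²)
r_1² = (0.32)² = 0.1024
Numerator = -0.31 − 0.1024 = -0.4124; denominator = 1 − 0.1024 = 0.8976
φ_{22} = -0.4124 / 0.8976 = -0.459

-0.459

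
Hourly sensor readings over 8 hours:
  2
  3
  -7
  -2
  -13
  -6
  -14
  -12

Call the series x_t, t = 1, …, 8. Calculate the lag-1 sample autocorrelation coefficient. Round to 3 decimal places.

Mean x̄ = (2 + 3 − 7 − 2 − 13 − 6 − 14 − 12)/8 = -6.1250
Deviations from mean: 8.1250, 9.1250, -0.8750, 4.1250, -6.8750, 0.1250, -7.8750, -5.8750
Numerator Σ_{t=1}^{7}(x_t−x̄)(x_{t+1}−x̄) = 78.6094
Denominator Σ(x_t−x̄)² = 310.8750
r_1 = 78.6094 / 310.8750 = 0.253

0.253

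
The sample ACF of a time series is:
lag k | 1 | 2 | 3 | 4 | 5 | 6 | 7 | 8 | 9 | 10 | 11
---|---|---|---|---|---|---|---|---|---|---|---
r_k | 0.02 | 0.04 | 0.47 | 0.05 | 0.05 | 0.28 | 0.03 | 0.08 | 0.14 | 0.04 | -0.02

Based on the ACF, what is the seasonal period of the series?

The largest autocorrelation is r_3 = 0.47, with a weaker echo at lag 6 (0.28); the remaining lags stay at or below 0.14.
The dominant spike at lag 3 indicates a seasonal period of 3.

3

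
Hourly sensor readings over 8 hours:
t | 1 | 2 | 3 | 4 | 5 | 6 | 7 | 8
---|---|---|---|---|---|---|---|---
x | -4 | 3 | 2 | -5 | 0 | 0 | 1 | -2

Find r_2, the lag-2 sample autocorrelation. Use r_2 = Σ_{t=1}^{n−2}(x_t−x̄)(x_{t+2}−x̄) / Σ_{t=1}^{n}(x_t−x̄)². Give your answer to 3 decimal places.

Mean x̄ = (-4 + 3 + 2 − 5 + 0 + 0 + 1 − 2)/8 = -0.6250
Deviations from mean: -3.3750, 3.6250, 2.6250, -4.3750, 0.6250, 0.6250, 1.6250, -1.3750
Σ(x_t−x̄)(x_{t+2}−x̄) = (-8.8594) + (-15.8594) + (1.6406) + (-2.7344) + (1.0156) + (-0.8594) = -25.6563
Denominator Σ(x_t−x̄)² = 55.8750
r_2 = -25.6563 / 55.8750 = -0.459

-0.459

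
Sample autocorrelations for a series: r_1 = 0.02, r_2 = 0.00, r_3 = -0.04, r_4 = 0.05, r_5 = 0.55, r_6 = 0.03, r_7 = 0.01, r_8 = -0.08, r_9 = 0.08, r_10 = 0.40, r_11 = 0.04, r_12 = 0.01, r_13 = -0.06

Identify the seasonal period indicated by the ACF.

The largest autocorrelation is r_5 = 0.55, with a weaker echo at lag 10 (0.40); the remaining lags stay at or below 0.08.
The dominant spike at lag 5 indicates a seasonal period of 5.

5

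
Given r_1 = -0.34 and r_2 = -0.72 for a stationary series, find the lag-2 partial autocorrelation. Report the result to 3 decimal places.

-0.945

φ_{22} = (r_2 − r_1²) / (1 − r_1²)
r_1² = (-0.34)² = 0.1156
Numerator = -0.72 − 0.1156 = -0.8356; denominator = 1 − 0.1156 = 0.8844
φ_{22} = -0.8356 / 0.8844 = -0.945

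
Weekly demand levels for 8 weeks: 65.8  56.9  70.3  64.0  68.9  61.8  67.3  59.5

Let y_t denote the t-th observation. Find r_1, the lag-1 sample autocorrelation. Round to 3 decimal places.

Mean ȳ = (65.8 + 56.9 + 70.3 + 64.0 + 68.9 + 61.8 + 67.3 + 59.5)/8 = 64.3125
Deviations from mean: 1.4875, -7.4125, 5.9875, -0.3125, 4.5875, -2.5125, 2.9875, -4.8125
Σ(y_t−ȳ)(y_{t+1}−ȳ) = (-11.0261) + (-44.3823) + (-1.8711) + (-1.4336) + (-11.5261) + (-7.5061) + (-14.3773) = -92.1227
Denominator Σ(y_t−ȳ)² = 152.5488
r_1 = -92.1227 / 152.5488 = -0.604

-0.604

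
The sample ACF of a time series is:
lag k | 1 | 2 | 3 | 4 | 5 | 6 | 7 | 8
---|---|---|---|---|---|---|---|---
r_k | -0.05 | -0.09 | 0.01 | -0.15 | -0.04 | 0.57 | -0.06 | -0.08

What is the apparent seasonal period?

The largest autocorrelation is r_6 = 0.57; the remaining lags stay at or below 0.01.
The dominant spike at lag 6 indicates a seasonal period of 6.

6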